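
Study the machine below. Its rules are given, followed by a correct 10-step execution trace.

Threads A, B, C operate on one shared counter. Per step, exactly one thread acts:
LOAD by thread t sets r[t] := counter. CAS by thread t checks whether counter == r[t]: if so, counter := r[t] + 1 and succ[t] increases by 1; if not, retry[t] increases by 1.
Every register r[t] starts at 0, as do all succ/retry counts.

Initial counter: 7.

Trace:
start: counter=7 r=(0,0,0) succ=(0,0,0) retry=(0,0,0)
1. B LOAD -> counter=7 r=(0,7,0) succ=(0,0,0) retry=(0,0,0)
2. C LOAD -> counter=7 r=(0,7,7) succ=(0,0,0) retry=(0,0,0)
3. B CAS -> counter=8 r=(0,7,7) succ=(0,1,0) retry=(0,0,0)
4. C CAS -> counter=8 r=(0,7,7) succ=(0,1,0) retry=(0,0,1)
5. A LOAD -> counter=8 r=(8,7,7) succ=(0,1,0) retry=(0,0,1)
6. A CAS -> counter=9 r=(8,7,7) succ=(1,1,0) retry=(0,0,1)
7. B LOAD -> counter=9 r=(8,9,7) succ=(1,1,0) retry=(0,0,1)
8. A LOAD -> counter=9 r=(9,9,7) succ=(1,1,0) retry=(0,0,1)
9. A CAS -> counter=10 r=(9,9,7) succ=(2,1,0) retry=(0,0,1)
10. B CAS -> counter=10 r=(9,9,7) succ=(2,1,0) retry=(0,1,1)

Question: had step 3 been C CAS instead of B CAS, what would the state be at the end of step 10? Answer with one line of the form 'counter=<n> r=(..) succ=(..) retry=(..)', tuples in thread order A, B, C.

(re-executing from step 3 with the substitution; state before step 3: counter=7 r=(0,7,7) succ=(0,0,0) retry=(0,0,0))
3. C CAS -> counter=8 r=(0,7,7) succ=(0,0,1) retry=(0,0,0)
4. C CAS -> counter=8 r=(0,7,7) succ=(0,0,1) retry=(0,0,1)
5. A LOAD -> counter=8 r=(8,7,7) succ=(0,0,1) retry=(0,0,1)
6. A CAS -> counter=9 r=(8,7,7) succ=(1,0,1) retry=(0,0,1)
7. B LOAD -> counter=9 r=(8,9,7) succ=(1,0,1) retry=(0,0,1)
8. A LOAD -> counter=9 r=(9,9,7) succ=(1,0,1) retry=(0,0,1)
9. A CAS -> counter=10 r=(9,9,7) succ=(2,0,1) retry=(0,0,1)
10. B CAS -> counter=10 r=(9,9,7) succ=(2,0,1) retry=(0,1,1)

counter=10 r=(9,9,7) succ=(2,0,1) retry=(0,1,1)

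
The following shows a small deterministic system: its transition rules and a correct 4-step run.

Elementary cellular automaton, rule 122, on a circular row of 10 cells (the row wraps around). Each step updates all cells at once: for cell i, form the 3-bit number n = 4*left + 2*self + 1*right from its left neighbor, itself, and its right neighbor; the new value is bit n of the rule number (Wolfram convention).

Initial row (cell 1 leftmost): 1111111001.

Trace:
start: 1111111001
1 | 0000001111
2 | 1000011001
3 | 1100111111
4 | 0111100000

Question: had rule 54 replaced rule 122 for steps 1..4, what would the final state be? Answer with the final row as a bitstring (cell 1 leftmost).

0100100000

(re-executing steps 1..4 under rule 54; state before step 1: 1111111001)
1 | 0000000110
2 | 0000001001
3 | 1000011111
4 | 0100100000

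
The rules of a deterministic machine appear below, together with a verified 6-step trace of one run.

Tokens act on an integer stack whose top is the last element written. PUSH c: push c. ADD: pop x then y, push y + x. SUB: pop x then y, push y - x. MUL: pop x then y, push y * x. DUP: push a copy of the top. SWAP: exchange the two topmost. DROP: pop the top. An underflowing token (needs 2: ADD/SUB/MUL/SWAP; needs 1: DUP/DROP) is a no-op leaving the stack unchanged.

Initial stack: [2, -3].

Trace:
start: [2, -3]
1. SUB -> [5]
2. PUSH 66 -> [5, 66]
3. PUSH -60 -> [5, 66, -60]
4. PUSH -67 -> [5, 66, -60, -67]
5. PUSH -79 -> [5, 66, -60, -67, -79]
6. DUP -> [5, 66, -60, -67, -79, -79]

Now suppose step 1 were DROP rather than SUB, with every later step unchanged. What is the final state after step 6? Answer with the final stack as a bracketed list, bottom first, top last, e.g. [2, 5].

(re-executing from step 1 with the substitution; state before step 1: [2, -3])
1. DROP -> [2]
2. PUSH 66 -> [2, 66]
3. PUSH -60 -> [2, 66, -60]
4. PUSH -67 -> [2, 66, -60, -67]
5. PUSH -79 -> [2, 66, -60, -67, -79]
6. DUP -> [2, 66, -60, -67, -79, -79]

[2, 66, -60, -67, -79, -79]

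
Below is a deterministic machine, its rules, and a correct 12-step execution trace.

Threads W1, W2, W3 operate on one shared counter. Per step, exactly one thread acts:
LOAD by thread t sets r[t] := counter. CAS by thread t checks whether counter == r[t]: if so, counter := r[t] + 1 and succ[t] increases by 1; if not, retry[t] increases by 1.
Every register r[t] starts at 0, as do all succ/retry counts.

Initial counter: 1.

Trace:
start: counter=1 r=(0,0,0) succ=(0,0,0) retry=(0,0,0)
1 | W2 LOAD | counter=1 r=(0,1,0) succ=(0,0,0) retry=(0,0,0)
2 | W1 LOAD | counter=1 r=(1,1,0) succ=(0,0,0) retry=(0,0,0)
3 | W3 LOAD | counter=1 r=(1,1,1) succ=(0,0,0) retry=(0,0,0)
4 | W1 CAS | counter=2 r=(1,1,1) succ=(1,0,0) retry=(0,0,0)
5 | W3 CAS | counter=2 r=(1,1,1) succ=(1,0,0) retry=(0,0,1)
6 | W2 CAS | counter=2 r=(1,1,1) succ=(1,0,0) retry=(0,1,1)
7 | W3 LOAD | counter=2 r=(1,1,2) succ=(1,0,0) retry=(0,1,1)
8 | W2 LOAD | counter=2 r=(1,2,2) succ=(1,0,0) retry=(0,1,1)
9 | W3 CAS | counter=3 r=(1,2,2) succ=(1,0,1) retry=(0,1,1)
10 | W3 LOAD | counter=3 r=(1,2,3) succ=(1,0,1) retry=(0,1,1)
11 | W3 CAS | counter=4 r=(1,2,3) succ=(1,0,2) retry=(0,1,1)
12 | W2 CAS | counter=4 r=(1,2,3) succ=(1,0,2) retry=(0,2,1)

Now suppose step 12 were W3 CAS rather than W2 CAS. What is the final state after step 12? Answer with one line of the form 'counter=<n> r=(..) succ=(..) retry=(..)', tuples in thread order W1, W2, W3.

(re-executing from step 12 with the substitution; state before step 12: counter=4 r=(1,2,3) succ=(1,0,2) retry=(0,1,1))
12 | W3 CAS | counter=4 r=(1,2,3) succ=(1,0,2) retry=(0,1,2)

counter=4 r=(1,2,3) succ=(1,0,2) retry=(0,1,2)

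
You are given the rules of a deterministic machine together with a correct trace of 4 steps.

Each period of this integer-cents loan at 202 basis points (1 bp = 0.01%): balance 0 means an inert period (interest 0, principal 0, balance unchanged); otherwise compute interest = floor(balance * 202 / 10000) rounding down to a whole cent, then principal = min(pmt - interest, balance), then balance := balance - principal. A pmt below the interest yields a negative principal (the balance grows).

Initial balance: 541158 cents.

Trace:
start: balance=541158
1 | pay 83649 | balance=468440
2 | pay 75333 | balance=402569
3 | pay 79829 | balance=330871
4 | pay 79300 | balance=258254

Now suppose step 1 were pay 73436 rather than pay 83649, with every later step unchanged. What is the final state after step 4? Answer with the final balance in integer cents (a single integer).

(re-executing from step 1 with the substitution; state before step 1: balance=541158)
1 | pay 73436 | balance=478653
2 | pay 75333 | balance=412988
3 | pay 79829 | balance=341501
4 | pay 79300 | balance=269099

269099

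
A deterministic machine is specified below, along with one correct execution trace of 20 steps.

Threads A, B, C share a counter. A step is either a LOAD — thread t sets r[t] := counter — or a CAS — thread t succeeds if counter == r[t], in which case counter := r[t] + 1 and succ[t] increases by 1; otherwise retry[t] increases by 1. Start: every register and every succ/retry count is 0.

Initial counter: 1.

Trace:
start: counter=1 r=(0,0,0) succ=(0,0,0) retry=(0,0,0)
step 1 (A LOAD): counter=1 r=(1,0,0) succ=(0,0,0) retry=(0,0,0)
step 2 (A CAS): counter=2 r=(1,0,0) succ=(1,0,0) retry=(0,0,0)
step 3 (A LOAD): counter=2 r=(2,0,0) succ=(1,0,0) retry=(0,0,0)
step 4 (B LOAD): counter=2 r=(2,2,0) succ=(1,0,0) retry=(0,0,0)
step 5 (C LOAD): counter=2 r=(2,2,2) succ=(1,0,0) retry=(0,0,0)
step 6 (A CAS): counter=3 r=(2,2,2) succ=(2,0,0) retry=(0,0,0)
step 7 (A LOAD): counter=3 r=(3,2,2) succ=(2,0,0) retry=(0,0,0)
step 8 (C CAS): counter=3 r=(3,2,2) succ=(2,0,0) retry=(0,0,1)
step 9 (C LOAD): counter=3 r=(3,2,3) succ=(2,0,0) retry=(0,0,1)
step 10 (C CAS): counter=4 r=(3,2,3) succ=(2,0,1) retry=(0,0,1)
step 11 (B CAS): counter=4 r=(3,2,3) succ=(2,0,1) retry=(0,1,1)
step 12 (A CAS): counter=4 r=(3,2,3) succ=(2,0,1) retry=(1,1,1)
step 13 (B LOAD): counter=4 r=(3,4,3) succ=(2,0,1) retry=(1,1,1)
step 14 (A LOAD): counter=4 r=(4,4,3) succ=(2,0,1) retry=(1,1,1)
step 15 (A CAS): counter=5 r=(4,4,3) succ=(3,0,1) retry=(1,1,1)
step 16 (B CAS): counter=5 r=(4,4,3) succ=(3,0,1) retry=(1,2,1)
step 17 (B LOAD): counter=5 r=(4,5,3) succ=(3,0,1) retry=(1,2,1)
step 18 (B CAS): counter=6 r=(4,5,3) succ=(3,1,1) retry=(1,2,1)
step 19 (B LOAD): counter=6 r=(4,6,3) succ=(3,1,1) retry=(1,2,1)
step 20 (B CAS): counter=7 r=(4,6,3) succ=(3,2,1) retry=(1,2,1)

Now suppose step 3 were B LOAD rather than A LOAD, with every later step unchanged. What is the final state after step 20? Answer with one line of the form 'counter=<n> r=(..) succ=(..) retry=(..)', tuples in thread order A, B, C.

counter=7 r=(4,6,3) succ=(2,2,2) retry=(2,2,0)

(re-executing from step 3 with the substitution; state before step 3: counter=2 r=(1,0,0) succ=(1,0,0) retry=(0,0,0))
step 3 (B LOAD): counter=2 r=(1,2,0) succ=(1,0,0) retry=(0,0,0)
step 4 (B LOAD): counter=2 r=(1,2,0) succ=(1,0,0) retry=(0,0,0)
step 5 (C LOAD): counter=2 r=(1,2,2) succ=(1,0,0) retry=(0,0,0)
step 6 (A CAS): counter=2 r=(1,2,2) succ=(1,0,0) retry=(1,0,0)
step 7 (A LOAD): counter=2 r=(2,2,2) succ=(1,0,0) retry=(1,0,0)
step 8 (C CAS): counter=3 r=(2,2,2) succ=(1,0,1) retry=(1,0,0)
step 9 (C LOAD): counter=3 r=(2,2,3) succ=(1,0,1) retry=(1,0,0)
step 10 (C CAS): counter=4 r=(2,2,3) succ=(1,0,2) retry=(1,0,0)
step 11 (B CAS): counter=4 r=(2,2,3) succ=(1,0,2) retry=(1,1,0)
step 12 (A CAS): counter=4 r=(2,2,3) succ=(1,0,2) retry=(2,1,0)
step 13 (B LOAD): counter=4 r=(2,4,3) succ=(1,0,2) retry=(2,1,0)
step 14 (A LOAD): counter=4 r=(4,4,3) succ=(1,0,2) retry=(2,1,0)
step 15 (A CAS): counter=5 r=(4,4,3) succ=(2,0,2) retry=(2,1,0)
step 16 (B CAS): counter=5 r=(4,4,3) succ=(2,0,2) retry=(2,2,0)
step 17 (B LOAD): counter=5 r=(4,5,3) succ=(2,0,2) retry=(2,2,0)
step 18 (B CAS): counter=6 r=(4,5,3) succ=(2,1,2) retry=(2,2,0)
step 19 (B LOAD): counter=6 r=(4,6,3) succ=(2,1,2) retry=(2,2,0)
step 20 (B CAS): counter=7 r=(4,6,3) succ=(2,2,2) retry=(2,2,0)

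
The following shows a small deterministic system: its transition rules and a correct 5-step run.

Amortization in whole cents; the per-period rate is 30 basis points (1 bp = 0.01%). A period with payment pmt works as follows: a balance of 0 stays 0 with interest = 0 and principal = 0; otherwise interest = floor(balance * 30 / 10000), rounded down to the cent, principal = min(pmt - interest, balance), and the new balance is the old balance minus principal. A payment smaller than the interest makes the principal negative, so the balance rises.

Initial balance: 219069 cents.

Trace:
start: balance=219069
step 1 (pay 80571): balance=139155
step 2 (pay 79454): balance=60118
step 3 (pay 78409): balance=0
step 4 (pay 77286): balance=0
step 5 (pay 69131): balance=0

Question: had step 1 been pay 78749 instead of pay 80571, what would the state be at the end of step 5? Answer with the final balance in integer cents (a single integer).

(re-executing from step 1 with the substitution; state before step 1: balance=219069)
step 1 (pay 78749): balance=140977
step 2 (pay 79454): balance=61945
step 3 (pay 78409): balance=0
step 4 (pay 77286): balance=0
step 5 (pay 69131): balance=0

0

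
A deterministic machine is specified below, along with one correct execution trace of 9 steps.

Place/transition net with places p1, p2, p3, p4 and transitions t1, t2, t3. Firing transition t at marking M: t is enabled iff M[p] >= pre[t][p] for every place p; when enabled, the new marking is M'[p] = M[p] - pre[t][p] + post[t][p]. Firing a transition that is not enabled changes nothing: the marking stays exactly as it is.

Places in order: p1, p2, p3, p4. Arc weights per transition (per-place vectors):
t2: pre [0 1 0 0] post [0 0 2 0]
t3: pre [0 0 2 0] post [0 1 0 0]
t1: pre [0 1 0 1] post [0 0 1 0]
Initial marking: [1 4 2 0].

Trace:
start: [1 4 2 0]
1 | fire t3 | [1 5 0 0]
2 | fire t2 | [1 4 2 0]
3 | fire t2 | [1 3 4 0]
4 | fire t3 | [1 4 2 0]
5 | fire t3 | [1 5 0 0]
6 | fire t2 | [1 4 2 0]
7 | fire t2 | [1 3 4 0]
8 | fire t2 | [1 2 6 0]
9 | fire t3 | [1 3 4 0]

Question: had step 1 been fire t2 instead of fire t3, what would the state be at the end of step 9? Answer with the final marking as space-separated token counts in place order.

(re-executing from step 1 with the substitution; state before step 1: [1 4 2 0])
1 | fire t2 | [1 3 4 0]
2 | fire t2 | [1 2 6 0]
3 | fire t2 | [1 1 8 0]
4 | fire t3 | [1 2 6 0]
5 | fire t3 | [1 3 4 0]
6 | fire t2 | [1 2 6 0]
7 | fire t2 | [1 1 8 0]
8 | fire t2 | [1 0 10 0]
9 | fire t3 | [1 1 8 0]

1 1 8 0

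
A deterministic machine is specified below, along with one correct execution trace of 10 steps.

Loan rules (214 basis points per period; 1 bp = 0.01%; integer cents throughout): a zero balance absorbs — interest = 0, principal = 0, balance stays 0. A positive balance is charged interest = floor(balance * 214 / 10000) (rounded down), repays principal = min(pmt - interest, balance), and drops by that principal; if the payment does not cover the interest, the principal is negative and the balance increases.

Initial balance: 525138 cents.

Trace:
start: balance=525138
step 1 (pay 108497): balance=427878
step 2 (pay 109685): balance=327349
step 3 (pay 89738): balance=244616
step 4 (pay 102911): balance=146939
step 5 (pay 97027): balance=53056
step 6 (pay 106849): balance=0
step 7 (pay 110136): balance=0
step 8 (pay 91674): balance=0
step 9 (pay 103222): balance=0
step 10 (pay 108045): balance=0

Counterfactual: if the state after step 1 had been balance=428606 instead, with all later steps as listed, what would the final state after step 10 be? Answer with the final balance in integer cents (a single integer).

state after step 1 := balance=428606
step 2 (pay 109685): balance=328093
step 3 (pay 89738): balance=245376
step 4 (pay 102911): balance=147716
step 5 (pay 97027): balance=53850
step 6 (pay 106849): balance=0
step 7 (pay 110136): balance=0
step 8 (pay 91674): balance=0
step 9 (pay 103222): balance=0
step 10 (pay 108045): balance=0

0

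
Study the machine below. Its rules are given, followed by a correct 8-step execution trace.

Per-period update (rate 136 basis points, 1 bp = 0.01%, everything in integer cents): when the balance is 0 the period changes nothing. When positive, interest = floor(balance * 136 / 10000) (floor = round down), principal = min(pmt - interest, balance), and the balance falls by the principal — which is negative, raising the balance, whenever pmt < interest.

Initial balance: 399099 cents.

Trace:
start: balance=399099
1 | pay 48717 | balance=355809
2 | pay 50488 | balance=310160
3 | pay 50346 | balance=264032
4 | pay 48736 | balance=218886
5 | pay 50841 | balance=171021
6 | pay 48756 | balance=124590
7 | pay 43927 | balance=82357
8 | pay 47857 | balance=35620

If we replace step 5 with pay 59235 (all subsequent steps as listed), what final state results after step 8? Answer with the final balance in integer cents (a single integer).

26878

(re-executing from step 5 with the substitution; state before step 5: balance=218886)
5 | pay 59235 | balance=162627
6 | pay 48756 | balance=116082
7 | pay 43927 | balance=73733
8 | pay 47857 | balance=26878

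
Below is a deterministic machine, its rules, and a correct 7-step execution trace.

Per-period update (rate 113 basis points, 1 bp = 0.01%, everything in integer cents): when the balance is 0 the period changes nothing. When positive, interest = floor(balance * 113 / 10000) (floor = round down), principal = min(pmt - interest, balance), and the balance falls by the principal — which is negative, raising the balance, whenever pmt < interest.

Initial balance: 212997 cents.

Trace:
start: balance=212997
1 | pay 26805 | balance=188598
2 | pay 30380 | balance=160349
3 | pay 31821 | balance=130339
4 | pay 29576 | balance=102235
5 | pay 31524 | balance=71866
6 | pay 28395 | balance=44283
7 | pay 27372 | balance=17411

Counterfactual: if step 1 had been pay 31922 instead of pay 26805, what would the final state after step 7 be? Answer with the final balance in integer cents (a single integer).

(re-executing from step 1 with the substitution; state before step 1: balance=212997)
1 | pay 31922 | balance=183481
2 | pay 30380 | balance=155174
3 | pay 31821 | balance=125106
4 | pay 29576 | balance=96943
5 | pay 31524 | balance=66514
6 | pay 28395 | balance=38870
7 | pay 27372 | balance=11937

11937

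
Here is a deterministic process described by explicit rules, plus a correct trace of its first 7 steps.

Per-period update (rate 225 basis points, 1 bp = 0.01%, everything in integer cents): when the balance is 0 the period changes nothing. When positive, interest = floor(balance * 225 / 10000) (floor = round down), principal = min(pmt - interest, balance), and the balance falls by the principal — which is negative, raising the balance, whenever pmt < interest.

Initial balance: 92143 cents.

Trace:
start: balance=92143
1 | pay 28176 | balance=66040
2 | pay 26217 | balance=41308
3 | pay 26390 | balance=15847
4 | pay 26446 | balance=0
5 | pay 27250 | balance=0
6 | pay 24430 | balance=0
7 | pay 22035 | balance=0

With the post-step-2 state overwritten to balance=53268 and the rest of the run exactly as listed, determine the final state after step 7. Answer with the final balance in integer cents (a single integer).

state after step 2 := balance=53268
3 | pay 26390 | balance=28076
4 | pay 26446 | balance=2261
5 | pay 27250 | balance=0
6 | pay 24430 | balance=0
7 | pay 22035 | balance=0

0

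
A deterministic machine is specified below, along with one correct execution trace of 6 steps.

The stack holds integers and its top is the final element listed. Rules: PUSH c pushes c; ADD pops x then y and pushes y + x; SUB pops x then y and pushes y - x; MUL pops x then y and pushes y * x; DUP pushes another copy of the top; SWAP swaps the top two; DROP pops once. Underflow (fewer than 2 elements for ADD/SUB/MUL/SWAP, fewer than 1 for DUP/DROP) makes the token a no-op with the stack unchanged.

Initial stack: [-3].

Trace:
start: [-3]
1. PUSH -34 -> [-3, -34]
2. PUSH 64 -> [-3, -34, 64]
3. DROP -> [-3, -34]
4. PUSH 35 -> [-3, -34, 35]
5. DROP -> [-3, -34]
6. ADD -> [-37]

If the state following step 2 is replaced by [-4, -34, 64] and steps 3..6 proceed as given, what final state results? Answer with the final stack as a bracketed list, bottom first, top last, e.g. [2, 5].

[-38]

state after step 2 := [-4, -34, 64]
3. DROP -> [-4, -34]
4. PUSH 35 -> [-4, -34, 35]
5. DROP -> [-4, -34]
6. ADD -> [-38]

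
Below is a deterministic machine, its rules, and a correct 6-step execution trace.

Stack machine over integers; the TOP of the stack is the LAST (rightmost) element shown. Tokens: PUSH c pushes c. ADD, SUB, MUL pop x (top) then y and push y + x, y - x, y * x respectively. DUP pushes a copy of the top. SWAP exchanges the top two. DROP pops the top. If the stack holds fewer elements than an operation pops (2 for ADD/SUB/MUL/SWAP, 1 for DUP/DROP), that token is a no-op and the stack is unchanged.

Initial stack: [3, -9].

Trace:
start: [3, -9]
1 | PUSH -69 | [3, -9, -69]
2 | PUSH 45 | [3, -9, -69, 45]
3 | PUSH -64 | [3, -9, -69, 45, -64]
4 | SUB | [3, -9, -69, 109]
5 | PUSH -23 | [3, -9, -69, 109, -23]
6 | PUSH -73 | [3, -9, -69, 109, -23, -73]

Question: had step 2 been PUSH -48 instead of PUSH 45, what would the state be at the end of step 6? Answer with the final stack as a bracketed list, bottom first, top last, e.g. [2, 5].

[3, -9, -69, 16, -23, -73]

(re-executing from step 2 with the substitution; state before step 2: [3, -9, -69])
2 | PUSH -48 | [3, -9, -69, -48]
3 | PUSH -64 | [3, -9, -69, -48, -64]
4 | SUB | [3, -9, -69, 16]
5 | PUSH -23 | [3, -9, -69, 16, -23]
6 | PUSH -73 | [3, -9, -69, 16, -23, -73]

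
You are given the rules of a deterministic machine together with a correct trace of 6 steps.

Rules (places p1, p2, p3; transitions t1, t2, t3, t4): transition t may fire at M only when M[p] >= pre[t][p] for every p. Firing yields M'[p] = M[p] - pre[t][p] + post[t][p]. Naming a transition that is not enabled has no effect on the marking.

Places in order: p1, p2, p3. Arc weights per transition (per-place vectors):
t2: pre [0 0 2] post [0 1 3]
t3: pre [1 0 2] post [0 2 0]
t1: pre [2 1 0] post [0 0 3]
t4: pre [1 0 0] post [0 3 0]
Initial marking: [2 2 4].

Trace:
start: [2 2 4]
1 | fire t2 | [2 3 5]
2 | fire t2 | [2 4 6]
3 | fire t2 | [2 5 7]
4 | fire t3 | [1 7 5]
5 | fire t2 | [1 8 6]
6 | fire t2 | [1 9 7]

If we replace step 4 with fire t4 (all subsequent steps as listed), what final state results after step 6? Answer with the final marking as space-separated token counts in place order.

1 10 9

(re-executing from step 4 with the substitution; state before step 4: [2 5 7])
4 | fire t4 | [1 8 7]
5 | fire t2 | [1 9 8]
6 | fire t2 | [1 10 9]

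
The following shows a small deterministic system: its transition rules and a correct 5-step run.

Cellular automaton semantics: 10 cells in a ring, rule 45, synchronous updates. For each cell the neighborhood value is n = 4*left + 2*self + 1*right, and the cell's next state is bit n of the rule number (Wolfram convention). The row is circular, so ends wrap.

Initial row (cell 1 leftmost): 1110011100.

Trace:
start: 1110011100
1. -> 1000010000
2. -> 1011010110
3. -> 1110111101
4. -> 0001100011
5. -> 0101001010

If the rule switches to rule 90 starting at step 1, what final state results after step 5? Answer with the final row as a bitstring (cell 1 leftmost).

1010010100

(re-executing steps 1..5 under rule 90; state before step 1: 1110011100)
1. -> 1011110111
2. -> 1010010100
3. -> 0001100011
4. -> 1011110111
5. -> 1010010100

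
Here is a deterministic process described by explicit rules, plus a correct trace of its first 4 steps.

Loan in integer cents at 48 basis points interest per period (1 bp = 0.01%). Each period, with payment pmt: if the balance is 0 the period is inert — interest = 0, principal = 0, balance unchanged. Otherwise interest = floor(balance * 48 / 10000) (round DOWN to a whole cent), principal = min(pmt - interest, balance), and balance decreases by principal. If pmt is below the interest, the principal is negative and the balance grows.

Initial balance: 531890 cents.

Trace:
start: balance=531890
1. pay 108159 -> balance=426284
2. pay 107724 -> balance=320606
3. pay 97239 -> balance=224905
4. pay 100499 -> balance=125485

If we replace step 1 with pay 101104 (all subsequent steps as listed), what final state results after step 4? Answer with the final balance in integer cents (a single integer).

132642

(re-executing from step 1 with the substitution; state before step 1: balance=531890)
1. pay 101104 -> balance=433339
2. pay 107724 -> balance=327695
3. pay 97239 -> balance=232028
4. pay 100499 -> balance=132642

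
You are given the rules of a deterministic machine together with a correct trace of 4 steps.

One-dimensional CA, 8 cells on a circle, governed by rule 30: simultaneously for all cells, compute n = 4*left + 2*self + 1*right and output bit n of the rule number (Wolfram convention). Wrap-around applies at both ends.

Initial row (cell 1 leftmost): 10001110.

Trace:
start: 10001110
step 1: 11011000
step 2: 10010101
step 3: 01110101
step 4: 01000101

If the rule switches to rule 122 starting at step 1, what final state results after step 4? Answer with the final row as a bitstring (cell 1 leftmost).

(re-executing steps 1..4 under rule 122; state before step 1: 10001110)
step 1: 01011011
step 2: 10111111
step 3: 11100000
step 4: 10110001

10110001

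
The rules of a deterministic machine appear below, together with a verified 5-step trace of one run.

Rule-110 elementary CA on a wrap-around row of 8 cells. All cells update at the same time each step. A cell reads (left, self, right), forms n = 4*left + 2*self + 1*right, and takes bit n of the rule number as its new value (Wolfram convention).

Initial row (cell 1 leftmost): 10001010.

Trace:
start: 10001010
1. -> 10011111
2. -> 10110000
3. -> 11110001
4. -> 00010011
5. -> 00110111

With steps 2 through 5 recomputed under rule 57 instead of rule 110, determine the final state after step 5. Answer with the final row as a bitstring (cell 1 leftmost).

01010110

(re-executing steps 2..5 under rule 57; state before step 2: 10011111)
2. -> 01010000
3. -> 00101111
4. -> 10011000
5. -> 01010110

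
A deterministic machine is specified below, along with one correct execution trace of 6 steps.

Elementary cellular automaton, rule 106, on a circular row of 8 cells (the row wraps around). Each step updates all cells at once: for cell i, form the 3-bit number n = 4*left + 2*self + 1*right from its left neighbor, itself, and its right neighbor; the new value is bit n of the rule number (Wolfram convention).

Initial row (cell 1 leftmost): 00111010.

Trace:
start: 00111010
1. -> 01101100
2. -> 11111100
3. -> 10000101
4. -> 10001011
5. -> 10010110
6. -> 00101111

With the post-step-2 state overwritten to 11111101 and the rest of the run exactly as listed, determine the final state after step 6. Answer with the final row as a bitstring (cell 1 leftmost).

00110010

state after step 2 := 11111101
3. -> 00000111
4. -> 00001101
5. -> 00011110
6. -> 00110010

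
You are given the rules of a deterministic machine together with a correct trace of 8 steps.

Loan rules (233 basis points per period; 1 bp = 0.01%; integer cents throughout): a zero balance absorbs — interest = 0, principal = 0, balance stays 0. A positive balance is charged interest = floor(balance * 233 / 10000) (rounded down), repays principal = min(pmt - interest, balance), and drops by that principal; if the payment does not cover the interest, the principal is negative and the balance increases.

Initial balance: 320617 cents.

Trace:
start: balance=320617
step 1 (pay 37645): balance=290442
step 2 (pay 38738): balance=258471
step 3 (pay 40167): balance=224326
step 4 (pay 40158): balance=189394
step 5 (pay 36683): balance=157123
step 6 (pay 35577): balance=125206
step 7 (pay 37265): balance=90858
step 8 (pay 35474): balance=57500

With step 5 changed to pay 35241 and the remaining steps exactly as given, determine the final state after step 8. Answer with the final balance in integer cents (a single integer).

(re-executing from step 5 with the substitution; state before step 5: balance=189394)
step 5 (pay 35241): balance=158565
step 6 (pay 35577): balance=126682
step 7 (pay 37265): balance=92368
step 8 (pay 35474): balance=59046

59046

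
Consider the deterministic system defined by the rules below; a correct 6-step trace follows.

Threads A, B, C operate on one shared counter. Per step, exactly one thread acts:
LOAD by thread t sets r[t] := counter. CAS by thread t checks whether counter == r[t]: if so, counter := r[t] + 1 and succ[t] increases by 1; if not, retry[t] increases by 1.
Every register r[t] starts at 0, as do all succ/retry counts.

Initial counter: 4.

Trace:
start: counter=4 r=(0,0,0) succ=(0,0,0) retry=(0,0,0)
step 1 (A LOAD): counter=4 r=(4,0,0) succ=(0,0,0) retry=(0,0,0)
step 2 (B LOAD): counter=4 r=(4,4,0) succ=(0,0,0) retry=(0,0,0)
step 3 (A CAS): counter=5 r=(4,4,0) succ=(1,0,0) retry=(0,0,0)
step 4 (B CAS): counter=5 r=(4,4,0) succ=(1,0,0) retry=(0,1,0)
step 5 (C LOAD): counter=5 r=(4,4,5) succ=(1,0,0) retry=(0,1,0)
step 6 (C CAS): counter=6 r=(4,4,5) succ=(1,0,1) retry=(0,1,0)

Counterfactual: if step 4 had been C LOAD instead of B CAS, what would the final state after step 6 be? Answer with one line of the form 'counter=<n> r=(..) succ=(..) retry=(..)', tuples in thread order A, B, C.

counter=6 r=(4,4,5) succ=(1,0,1) retry=(0,0,0)

(re-executing from step 4 with the substitution; state before step 4: counter=5 r=(4,4,0) succ=(1,0,0) retry=(0,0,0))
step 4 (C LOAD): counter=5 r=(4,4,5) succ=(1,0,0) retry=(0,0,0)
step 5 (C LOAD): counter=5 r=(4,4,5) succ=(1,0,0) retry=(0,0,0)
step 6 (C CAS): counter=6 r=(4,4,5) succ=(1,0,1) retry=(0,0,0)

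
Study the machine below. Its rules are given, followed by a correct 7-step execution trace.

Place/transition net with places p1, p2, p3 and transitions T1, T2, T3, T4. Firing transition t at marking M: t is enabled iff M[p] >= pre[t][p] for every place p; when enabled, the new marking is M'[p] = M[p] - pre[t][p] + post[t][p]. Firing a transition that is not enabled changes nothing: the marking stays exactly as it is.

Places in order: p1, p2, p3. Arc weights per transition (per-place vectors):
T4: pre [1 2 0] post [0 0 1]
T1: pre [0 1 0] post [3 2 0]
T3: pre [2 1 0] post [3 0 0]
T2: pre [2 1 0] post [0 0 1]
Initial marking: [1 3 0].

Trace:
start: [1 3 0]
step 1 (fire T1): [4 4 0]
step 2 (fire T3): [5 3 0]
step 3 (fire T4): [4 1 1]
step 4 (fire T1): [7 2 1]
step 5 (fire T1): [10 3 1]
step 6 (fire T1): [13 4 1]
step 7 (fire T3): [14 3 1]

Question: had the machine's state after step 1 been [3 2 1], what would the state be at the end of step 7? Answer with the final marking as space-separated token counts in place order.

state after step 1 := [3 2 1]
step 2 (fire T3): [4 1 1]
step 3 (fire T4): [4 1 1]
step 4 (fire T1): [7 2 1]
step 5 (fire T1): [10 3 1]
step 6 (fire T1): [13 4 1]
step 7 (fire T3): [14 3 1]

14 3 1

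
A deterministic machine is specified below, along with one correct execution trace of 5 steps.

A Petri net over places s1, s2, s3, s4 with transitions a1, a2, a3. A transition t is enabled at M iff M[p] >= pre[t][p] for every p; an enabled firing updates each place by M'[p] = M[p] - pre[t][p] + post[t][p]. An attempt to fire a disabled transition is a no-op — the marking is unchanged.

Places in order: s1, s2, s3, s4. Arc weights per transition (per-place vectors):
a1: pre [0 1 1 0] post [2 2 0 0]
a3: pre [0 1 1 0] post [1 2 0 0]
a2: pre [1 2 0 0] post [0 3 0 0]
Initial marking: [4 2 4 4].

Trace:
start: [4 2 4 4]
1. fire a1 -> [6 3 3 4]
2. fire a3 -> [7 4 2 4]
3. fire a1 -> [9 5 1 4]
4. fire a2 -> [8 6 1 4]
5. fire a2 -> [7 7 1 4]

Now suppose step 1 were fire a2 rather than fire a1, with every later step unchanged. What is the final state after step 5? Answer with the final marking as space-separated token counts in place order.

(re-executing from step 1 with the substitution; state before step 1: [4 2 4 4])
1. fire a2 -> [3 3 4 4]
2. fire a3 -> [4 4 3 4]
3. fire a1 -> [6 5 2 4]
4. fire a2 -> [5 6 2 4]
5. fire a2 -> [4 7 2 4]

4 7 2 4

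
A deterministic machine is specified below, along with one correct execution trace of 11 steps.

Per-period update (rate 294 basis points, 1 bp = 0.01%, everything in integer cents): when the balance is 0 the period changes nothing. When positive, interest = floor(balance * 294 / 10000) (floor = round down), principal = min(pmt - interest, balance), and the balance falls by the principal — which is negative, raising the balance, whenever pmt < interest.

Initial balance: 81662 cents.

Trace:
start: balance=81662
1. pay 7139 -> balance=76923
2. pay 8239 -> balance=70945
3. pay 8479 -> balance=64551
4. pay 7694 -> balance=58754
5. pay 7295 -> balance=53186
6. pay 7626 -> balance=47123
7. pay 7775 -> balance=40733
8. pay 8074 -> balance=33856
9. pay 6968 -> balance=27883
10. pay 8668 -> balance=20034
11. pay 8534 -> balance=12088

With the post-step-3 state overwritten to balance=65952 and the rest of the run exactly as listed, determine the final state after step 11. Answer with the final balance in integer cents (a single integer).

13854

state after step 3 := balance=65952
4. pay 7694 -> balance=60196
5. pay 7295 -> balance=54670
6. pay 7626 -> balance=48651
7. pay 7775 -> balance=42306
8. pay 8074 -> balance=35475
9. pay 6968 -> balance=29549
10. pay 8668 -> balance=21749
11. pay 8534 -> balance=13854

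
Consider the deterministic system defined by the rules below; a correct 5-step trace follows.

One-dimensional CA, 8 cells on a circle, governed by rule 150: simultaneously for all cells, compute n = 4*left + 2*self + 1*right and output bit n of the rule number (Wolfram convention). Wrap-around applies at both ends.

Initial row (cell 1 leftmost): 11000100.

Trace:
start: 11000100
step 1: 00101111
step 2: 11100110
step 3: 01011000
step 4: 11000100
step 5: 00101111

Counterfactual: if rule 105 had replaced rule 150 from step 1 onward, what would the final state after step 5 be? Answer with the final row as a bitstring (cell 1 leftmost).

11010000

(re-executing steps 1..5 under rule 105; state before step 1: 11000100)
step 1: 11010000
step 2: 11100110
step 3: 10100111
step 4: 11000100
step 5: 11010000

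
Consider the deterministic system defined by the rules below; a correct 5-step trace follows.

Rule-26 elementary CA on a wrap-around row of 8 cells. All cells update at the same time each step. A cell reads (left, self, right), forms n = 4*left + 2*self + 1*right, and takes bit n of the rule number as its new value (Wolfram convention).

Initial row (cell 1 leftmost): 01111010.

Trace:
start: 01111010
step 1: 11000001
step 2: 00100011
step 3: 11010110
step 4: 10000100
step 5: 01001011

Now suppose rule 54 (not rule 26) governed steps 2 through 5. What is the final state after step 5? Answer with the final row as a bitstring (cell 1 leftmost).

(re-executing steps 2..5 under rule 54; state before step 2: 11000001)
step 2: 00100010
step 3: 01110111
step 4: 10001000
step 5: 11011101

11011101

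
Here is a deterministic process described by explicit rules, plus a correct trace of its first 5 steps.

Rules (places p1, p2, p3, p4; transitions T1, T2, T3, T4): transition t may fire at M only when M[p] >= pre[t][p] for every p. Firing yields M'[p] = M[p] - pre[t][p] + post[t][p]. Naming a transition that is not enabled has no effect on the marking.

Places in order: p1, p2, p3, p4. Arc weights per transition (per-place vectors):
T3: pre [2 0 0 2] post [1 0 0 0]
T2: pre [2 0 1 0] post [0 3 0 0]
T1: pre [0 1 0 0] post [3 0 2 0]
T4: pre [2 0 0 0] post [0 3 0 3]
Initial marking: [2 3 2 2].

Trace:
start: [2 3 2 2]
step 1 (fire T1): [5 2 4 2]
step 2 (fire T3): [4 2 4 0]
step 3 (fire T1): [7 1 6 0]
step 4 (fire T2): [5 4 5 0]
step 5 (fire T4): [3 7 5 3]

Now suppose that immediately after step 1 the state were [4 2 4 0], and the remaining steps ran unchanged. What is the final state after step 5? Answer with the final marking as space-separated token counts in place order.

3 7 5 3

state after step 1 := [4 2 4 0]
step 2 (fire T3): [4 2 4 0]
step 3 (fire T1): [7 1 6 0]
step 4 (fire T2): [5 4 5 0]
step 5 (fire T4): [3 7 5 3]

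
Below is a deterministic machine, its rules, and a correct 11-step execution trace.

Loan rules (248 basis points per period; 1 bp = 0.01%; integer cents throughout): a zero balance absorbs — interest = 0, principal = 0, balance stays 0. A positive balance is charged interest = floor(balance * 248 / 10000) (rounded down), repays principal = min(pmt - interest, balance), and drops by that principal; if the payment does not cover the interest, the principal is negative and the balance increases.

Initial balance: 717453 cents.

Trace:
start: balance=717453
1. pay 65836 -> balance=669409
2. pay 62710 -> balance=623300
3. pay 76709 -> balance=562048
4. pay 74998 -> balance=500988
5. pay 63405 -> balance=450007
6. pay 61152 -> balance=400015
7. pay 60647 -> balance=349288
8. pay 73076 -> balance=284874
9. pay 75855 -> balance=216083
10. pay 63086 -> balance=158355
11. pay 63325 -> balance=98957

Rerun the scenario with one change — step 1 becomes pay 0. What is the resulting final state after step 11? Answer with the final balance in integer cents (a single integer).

183070

(re-executing from step 1 with the substitution; state before step 1: balance=717453)
1. pay 0 -> balance=735245
2. pay 62710 -> balance=690769
3. pay 76709 -> balance=631191
4. pay 74998 -> balance=571846
5. pay 63405 -> balance=522622
6. pay 61152 -> balance=474431
7. pay 60647 -> balance=425549
8. pay 73076 -> balance=363026
9. pay 75855 -> balance=296174
10. pay 63086 -> balance=240433
11. pay 63325 -> balance=183070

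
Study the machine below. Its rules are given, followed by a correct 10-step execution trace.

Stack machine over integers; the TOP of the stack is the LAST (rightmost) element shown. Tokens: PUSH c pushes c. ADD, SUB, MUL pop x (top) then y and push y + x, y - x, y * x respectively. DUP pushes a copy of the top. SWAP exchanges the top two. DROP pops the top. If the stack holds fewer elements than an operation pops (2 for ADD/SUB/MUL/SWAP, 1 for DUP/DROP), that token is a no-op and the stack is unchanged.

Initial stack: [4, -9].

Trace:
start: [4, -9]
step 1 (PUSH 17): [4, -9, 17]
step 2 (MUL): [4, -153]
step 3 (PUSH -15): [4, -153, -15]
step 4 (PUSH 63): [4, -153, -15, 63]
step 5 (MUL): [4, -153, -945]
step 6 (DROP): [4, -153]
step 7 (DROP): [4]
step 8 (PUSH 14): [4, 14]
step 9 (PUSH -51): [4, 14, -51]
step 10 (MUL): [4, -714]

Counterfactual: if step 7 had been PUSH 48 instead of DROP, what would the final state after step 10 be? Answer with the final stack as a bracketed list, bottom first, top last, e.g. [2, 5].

(re-executing from step 7 with the substitution; state before step 7: [4, -153])
step 7 (PUSH 48): [4, -153, 48]
step 8 (PUSH 14): [4, -153, 48, 14]
step 9 (PUSH -51): [4, -153, 48, 14, -51]
step 10 (MUL): [4, -153, 48, -714]

[4, -153, 48, -714]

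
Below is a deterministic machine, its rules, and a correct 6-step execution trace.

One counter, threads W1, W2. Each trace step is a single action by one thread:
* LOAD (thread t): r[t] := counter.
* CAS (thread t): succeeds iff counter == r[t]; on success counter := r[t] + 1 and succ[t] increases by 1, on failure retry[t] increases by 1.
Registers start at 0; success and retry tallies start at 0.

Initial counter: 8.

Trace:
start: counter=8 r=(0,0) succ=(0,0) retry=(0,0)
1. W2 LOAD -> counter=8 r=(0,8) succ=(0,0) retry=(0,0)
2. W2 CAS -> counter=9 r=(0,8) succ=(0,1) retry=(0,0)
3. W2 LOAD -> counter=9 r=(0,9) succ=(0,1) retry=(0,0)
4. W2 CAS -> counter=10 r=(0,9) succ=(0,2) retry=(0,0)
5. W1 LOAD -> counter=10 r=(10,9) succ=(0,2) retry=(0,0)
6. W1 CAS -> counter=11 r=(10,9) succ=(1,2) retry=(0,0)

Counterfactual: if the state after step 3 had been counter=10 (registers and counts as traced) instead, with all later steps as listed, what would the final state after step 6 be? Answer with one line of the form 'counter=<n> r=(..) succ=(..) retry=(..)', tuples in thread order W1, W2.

counter=11 r=(10,9) succ=(1,1) retry=(0,1)

state after step 3 := counter=10 r=(0,9) succ=(0,1) retry=(0,0)
4. W2 CAS -> counter=10 r=(0,9) succ=(0,1) retry=(0,1)
5. W1 LOAD -> counter=10 r=(10,9) succ=(0,1) retry=(0,1)
6. W1 CAS -> counter=11 r=(10,9) succ=(1,1) retry=(0,1)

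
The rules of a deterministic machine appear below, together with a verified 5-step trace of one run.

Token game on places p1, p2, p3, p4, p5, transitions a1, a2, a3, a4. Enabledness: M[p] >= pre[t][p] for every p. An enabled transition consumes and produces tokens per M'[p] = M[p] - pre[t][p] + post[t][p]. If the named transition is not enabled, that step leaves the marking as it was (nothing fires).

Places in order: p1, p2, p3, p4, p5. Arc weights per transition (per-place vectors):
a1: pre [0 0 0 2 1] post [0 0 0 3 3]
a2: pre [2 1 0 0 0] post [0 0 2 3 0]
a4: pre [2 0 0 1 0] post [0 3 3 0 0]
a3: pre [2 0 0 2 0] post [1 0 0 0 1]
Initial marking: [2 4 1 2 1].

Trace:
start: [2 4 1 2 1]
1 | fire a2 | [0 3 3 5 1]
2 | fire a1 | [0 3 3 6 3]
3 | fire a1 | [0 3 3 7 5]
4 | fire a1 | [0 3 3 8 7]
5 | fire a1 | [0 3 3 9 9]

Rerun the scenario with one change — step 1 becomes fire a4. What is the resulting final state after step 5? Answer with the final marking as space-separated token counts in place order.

0 7 4 1 1

(re-executing from step 1 with the substitution; state before step 1: [2 4 1 2 1])
1 | fire a4 | [0 7 4 1 1]
2 | fire a1 | [0 7 4 1 1]
3 | fire a1 | [0 7 4 1 1]
4 | fire a1 | [0 7 4 1 1]
5 | fire a1 | [0 7 4 1 1]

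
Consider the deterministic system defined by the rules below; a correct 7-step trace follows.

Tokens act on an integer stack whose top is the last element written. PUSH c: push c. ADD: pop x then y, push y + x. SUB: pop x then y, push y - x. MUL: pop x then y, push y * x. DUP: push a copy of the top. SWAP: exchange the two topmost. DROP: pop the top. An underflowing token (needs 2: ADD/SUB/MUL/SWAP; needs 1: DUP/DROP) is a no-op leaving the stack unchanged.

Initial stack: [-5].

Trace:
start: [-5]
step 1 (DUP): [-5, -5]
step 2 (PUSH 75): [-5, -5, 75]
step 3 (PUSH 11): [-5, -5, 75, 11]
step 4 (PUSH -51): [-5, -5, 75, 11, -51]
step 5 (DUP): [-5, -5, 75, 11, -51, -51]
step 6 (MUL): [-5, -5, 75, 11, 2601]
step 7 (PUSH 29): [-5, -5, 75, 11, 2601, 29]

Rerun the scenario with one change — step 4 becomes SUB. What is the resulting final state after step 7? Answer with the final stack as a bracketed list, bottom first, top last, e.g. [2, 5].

[-5, -5, 4096, 29]

(re-executing from step 4 with the substitution; state before step 4: [-5, -5, 75, 11])
step 4 (SUB): [-5, -5, 64]
step 5 (DUP): [-5, -5, 64, 64]
step 6 (MUL): [-5, -5, 4096]
step 7 (PUSH 29): [-5, -5, 4096, 29]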